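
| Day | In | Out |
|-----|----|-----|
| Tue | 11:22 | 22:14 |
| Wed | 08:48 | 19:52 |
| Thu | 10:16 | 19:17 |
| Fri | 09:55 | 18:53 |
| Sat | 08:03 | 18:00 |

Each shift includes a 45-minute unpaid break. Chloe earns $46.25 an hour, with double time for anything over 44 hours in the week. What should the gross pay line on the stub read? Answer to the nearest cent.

$2230.79

Tue: 11:22–22:14 = 10 h 52 min; less 45 min break → 10 h 7 min
Wed: 08:48–19:52 = 11 h 4 min; less 45 min break → 10 h 19 min
Thu: 10:16–19:17 = 9 h 1 min; less 45 min break → 8 h 16 min
Fri: 09:55–18:53 = 8 h 58 min; less 45 min break → 8 h 13 min
Sat: 08:03–18:00 = 9 h 57 min; less 45 min break → 9 h 12 min
Total worked: 46 h 7 min = 2767 min.
Regular 44 h 0 min = 2640 min at $46.25/h; overtime 2 h 7 min = 127 min at $92.50/h.
Pay = (2640 × $46.25 + 127 × $92.50) ÷ 60 = $2230.79.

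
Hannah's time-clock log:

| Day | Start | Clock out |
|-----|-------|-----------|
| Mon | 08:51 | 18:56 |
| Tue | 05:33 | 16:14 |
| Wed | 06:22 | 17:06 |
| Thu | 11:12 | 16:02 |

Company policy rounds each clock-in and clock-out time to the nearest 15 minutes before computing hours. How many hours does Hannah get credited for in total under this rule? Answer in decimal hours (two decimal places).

Mon: in 08:51→08:45, out 18:56→19:00; 10 h 15 min
Tue: in 05:33→05:30, out 16:14→16:15; 10 h 45 min
Wed: in 06:22→06:15, out 17:06→17:00; 10 h 45 min
Thu: in 11:12→11:15, out 16:02→16:00; 4 h 45 min
Total credited: 36 h 30 min.

36.50 hours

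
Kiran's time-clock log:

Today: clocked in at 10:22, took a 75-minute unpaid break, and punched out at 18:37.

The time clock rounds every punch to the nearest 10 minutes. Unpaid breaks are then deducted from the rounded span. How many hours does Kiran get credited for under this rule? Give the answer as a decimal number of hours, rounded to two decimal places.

Today: in 10:22→10:20, out 18:37→18:40; 8 h 20 min − 75 min = 7 h 5 min

7.08 hours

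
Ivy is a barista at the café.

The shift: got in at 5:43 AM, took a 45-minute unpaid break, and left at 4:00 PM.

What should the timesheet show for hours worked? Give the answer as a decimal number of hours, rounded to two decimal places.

9.53 hours

The shift: 5:43 AM–4:00 PM = 10 h 17 min; less 45 min break → 9 h 32 min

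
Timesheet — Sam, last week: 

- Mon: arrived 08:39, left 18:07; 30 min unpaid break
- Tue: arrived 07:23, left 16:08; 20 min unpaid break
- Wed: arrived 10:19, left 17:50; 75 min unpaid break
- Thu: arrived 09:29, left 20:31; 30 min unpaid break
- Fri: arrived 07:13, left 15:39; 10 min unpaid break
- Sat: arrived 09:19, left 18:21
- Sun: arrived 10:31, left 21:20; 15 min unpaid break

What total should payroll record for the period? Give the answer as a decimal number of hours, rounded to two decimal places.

Mon: 08:39–18:07 = 9 h 28 min; less 30 min break → 8 h 58 min
Tue: 07:23–16:08 = 8 h 45 min; less 20 min break → 8 h 25 min
Wed: 10:19–17:50 = 7 h 31 min; less 75 min break → 6 h 16 min
Thu: 09:29–20:31 = 11 h 2 min; less 30 min break → 10 h 32 min
Fri: 07:13–15:39 = 8 h 26 min; less 10 min break → 8 h 16 min
Sat: 09:19–18:21 = 9 h 2 min
Sun: 10:31–21:20 = 10 h 49 min; less 15 min break → 10 h 34 min
Total: 8 h 58 min + 8 h 25 min + 6 h 16 min + 10 h 32 min + 8 h 16 min + 9 h 2 min + 10 h 34 min = 62 h 3 min.

62.05 hours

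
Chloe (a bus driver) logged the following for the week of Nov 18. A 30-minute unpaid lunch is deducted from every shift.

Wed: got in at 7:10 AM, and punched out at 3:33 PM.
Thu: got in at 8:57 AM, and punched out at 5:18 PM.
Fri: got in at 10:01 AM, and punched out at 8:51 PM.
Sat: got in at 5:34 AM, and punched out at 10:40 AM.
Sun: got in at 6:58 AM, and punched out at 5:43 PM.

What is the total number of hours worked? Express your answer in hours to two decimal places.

Wed: 7:10 AM–3:33 PM = 8 h 23 min; less 30 min break → 7 h 53 min
Thu: 8:57 AM–5:18 PM = 8 h 21 min; less 30 min break → 7 h 51 min
Fri: 10:01 AM–8:51 PM = 10 h 50 min; less 30 min break → 10 h 20 min
Sat: 5:34 AM–10:40 AM = 5 h 6 min; less 30 min break → 4 h 36 min
Sun: 6:58 AM–5:43 PM = 10 h 45 min; less 30 min break → 10 h 15 min
Total: 7 h 53 min + 7 h 51 min + 10 h 20 min + 4 h 36 min + 10 h 15 min = 40 h 55 min.

40.92 hours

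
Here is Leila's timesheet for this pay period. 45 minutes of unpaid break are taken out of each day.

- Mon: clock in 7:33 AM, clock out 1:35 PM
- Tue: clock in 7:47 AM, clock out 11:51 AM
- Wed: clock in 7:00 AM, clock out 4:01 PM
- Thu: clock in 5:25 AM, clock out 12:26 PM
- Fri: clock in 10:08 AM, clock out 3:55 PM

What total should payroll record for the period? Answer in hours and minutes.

Mon: 7:33 AM–1:35 PM = 6 h 2 min; less 45 min break → 5 h 17 min
Tue: 7:47 AM–11:51 AM = 4 h 4 min; less 45 min break → 3 h 19 min
Wed: 7:00 AM–4:01 PM = 9 h 1 min; less 45 min break → 8 h 16 min
Thu: 5:25 AM–12:26 PM = 7 h 1 min; less 45 min break → 6 h 16 min
Fri: 10:08 AM–3:55 PM = 5 h 47 min; less 45 min break → 5 h 2 min
Total: 5 h 17 min + 3 h 19 min + 8 h 16 min + 6 h 16 min + 5 h 2 min = 28 h 10 min.

28 h 10 min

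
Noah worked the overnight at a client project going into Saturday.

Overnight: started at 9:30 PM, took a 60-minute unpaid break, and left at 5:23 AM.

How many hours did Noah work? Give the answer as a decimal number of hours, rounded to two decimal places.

Overnight: 9:30 PM → midnight = 2 h 30 min; midnight → 5:23 AM = 5 h 23 min; span 7 h 53 min; less 60 min break → 6 h 53 min

6.88 hours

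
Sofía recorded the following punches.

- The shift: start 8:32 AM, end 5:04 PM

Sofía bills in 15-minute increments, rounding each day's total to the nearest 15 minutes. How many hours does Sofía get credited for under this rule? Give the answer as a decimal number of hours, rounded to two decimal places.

8.50 hours

The shift: 8:32 AM–5:04 PM = 8 h 32 min → rounds to 8 h 30 min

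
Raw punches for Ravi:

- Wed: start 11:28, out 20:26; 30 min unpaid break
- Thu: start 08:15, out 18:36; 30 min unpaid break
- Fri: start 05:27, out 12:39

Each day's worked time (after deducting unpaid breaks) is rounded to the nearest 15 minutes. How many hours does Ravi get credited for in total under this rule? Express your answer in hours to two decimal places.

Wed: 11:28–20:26 = 8 h 58 min − 30 min = 8 h 28 min → rounds to 8 h 30 min
Thu: 08:15–18:36 = 10 h 21 min − 30 min = 9 h 51 min → rounds to 9 h 45 min
Fri: 05:27–12:39 = 7 h 12 min → rounds to 7 h 15 min
Total credited: 25 h 30 min.

25.50 hours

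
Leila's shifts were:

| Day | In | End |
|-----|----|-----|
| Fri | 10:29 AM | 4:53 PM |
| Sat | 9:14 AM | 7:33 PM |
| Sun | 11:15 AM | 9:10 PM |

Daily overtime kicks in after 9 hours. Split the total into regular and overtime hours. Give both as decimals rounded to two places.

Fri: 10:29 AM–4:53 PM = 6 h 24 min
Sat: 9:14 AM–7:33 PM = 10 h 19 min
Sun: 11:15 AM–9:10 PM = 9 h 55 min
Fri reg 6 h 24 min / OT 0 h 0 min; Sat reg 9 h 0 min / OT 1 h 19 min; Sun reg 9 h 0 min / OT 0 h 55 min.
Totals: regular 24 h 24 min, overtime 2 h 14 min.

Regular 24.40 hours, overtime 2.23 hours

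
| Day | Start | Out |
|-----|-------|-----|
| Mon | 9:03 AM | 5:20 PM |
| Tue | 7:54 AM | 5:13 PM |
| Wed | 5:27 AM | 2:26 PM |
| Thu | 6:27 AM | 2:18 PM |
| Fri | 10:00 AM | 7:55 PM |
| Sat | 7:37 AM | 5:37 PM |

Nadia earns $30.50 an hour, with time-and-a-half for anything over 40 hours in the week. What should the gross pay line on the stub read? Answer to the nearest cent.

$1876.51

Mon: 9:03 AM–5:20 PM = 8 h 17 min
Tue: 7:54 AM–5:13 PM = 9 h 19 min
Wed: 5:27 AM–2:26 PM = 8 h 59 min
Thu: 6:27 AM–2:18 PM = 7 h 51 min
Fri: 10:00 AM–7:55 PM = 9 h 55 min
Sat: 7:37 AM–5:37 PM = 10 h 0 min
Total worked: 54 h 21 min = 3261 min.
Regular 40 h 0 min = 2400 min at $30.50/h; overtime 14 h 21 min = 861 min at $45.75/h.
Pay = (2400 × $30.50 + 861 × $45.75) ÷ 60 = $1876.51.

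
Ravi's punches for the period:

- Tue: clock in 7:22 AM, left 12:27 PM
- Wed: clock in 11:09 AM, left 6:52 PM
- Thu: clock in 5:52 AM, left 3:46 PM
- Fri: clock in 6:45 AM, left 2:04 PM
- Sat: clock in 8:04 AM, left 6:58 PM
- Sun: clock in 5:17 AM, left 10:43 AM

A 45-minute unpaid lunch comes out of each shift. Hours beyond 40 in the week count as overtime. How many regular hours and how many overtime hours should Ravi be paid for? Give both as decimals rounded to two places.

Tue: 7:22 AM–12:27 PM = 5 h 5 min; less 45 min break → 4 h 20 min
Wed: 11:09 AM–6:52 PM = 7 h 43 min; less 45 min break → 6 h 58 min
Thu: 5:52 AM–3:46 PM = 9 h 54 min; less 45 min break → 9 h 9 min
Fri: 6:45 AM–2:04 PM = 7 h 19 min; less 45 min break → 6 h 34 min
Sat: 8:04 AM–6:58 PM = 10 h 54 min; less 45 min break → 10 h 9 min
Sun: 5:17 AM–10:43 AM = 5 h 26 min; less 45 min break → 4 h 41 min
Total worked: 41 h 51 min = 41.85 h.
Threshold 40 h → overtime 1 h 51 min, regular 40 h 0 min.

Regular 40.00 hours, overtime 1.85 hours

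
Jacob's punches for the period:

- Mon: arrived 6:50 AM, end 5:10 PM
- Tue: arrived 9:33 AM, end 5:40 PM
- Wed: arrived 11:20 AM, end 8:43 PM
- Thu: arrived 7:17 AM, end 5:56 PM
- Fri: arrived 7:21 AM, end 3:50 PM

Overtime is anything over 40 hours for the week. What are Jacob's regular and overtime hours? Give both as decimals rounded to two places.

Regular 40.00 hours, overtime 6.97 hours

Mon: 6:50 AM–5:10 PM = 10 h 20 min
Tue: 9:33 AM–5:40 PM = 8 h 7 min
Wed: 11:20 AM–8:43 PM = 9 h 23 min
Thu: 7:17 AM–5:56 PM = 10 h 39 min
Fri: 7:21 AM–3:50 PM = 8 h 29 min
Total worked: 46 h 58 min = 46.97 h.
Threshold 40 h → overtime 6 h 58 min, regular 40 h 0 min.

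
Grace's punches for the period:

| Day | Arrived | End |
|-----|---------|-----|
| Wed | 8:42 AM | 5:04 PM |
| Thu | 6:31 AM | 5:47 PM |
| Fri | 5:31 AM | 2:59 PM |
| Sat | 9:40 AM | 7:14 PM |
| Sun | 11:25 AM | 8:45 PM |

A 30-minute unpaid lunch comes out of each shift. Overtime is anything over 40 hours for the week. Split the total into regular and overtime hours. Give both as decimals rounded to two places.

Wed: 8:42 AM–5:04 PM = 8 h 22 min; less 30 min break → 7 h 52 min
Thu: 6:31 AM–5:47 PM = 11 h 16 min; less 30 min break → 10 h 46 min
Fri: 5:31 AM–2:59 PM = 9 h 28 min; less 30 min break → 8 h 58 min
Sat: 9:40 AM–7:14 PM = 9 h 34 min; less 30 min break → 9 h 4 min
Sun: 11:25 AM–8:45 PM = 9 h 20 min; less 30 min break → 8 h 50 min
Total worked: 45 h 30 min = 45.50 h.
Threshold 40 h → overtime 5 h 30 min, regular 40 h 0 min.

Regular 40.00 hours, overtime 5.50 hours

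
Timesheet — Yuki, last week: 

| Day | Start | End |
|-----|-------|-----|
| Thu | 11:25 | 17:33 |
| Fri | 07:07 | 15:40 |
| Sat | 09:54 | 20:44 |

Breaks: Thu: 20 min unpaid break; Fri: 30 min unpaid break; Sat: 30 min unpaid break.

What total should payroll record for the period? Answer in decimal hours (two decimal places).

Thu: 11:25–17:33 = 6 h 8 min; less 20 min break → 5 h 48 min
Fri: 07:07–15:40 = 8 h 33 min; less 30 min break → 8 h 3 min
Sat: 09:54–20:44 = 10 h 50 min; less 30 min break → 10 h 20 min
Total: 5 h 48 min + 8 h 3 min + 10 h 20 min = 24 h 11 min.

24.18 hours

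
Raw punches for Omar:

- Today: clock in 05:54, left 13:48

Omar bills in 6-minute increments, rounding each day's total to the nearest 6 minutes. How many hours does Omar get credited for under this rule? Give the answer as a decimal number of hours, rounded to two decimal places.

7.90 hours

Today: 05:54–13:48 = 7 h 54 min → rounds to 7 h 54 min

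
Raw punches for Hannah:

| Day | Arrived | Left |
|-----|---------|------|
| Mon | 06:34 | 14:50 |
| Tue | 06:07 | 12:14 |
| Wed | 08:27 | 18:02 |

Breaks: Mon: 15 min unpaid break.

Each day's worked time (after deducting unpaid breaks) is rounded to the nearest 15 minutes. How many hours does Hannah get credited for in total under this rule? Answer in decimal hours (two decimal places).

23.50 hours

Mon: 06:34–14:50 = 8 h 16 min − 15 min = 8 h 1 min → rounds to 8 h 0 min
Tue: 06:07–12:14 = 6 h 7 min → rounds to 6 h 0 min
Wed: 08:27–18:02 = 9 h 35 min → rounds to 9 h 30 min
Total credited: 23 h 30 min.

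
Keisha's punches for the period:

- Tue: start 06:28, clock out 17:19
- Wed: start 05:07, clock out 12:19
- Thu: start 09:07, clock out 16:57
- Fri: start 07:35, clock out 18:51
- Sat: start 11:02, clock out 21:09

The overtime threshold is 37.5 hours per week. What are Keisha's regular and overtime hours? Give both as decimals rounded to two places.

Regular 37.50 hours, overtime 9.77 hours

Tue: 06:28–17:19 = 10 h 51 min
Wed: 05:07–12:19 = 7 h 12 min
Thu: 09:07–16:57 = 7 h 50 min
Fri: 07:35–18:51 = 11 h 16 min
Sat: 11:02–21:09 = 10 h 7 min
Total worked: 47 h 16 min = 47.27 h.
Threshold 37.5 h → overtime 9 h 46 min, regular 37 h 30 min.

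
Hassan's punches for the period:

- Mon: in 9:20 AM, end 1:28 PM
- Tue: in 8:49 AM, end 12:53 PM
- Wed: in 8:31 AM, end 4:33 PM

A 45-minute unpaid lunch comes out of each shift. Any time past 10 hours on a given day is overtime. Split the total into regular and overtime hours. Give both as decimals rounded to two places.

Regular 13.98 hours, overtime 0.00 hours

Mon: 9:20 AM–1:28 PM = 4 h 8 min; less 45 min break → 3 h 23 min
Tue: 8:49 AM–12:53 PM = 4 h 4 min; less 45 min break → 3 h 19 min
Wed: 8:31 AM–4:33 PM = 8 h 2 min; less 45 min break → 7 h 17 min
Mon reg 3 h 23 min / OT 0 h 0 min; Tue reg 3 h 19 min / OT 0 h 0 min; Wed reg 7 h 17 min / OT 0 h 0 min.
Totals: regular 13 h 59 min, overtime 0 h 0 min.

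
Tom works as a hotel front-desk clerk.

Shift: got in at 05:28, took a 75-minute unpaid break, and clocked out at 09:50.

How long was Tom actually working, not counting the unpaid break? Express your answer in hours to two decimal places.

3.12 hours

Shift: 05:28–09:50 = 4 h 22 min; less 75 min break → 3 h 7 min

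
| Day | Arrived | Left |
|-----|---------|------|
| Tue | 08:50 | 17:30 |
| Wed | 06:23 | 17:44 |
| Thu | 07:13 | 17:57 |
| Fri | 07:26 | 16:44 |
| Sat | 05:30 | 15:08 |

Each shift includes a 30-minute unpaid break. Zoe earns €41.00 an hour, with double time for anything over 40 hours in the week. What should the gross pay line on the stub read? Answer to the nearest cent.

€2229.03

Tue: 08:50–17:30 = 8 h 40 min; less 30 min break → 8 h 10 min
Wed: 06:23–17:44 = 11 h 21 min; less 30 min break → 10 h 51 min
Thu: 07:13–17:57 = 10 h 44 min; less 30 min break → 10 h 14 min
Fri: 07:26–16:44 = 9 h 18 min; less 30 min break → 8 h 48 min
Sat: 05:30–15:08 = 9 h 38 min; less 30 min break → 9 h 8 min
Total worked: 47 h 11 min = 2831 min.
Regular 40 h 0 min = 2400 min at €41.00/h; overtime 7 h 11 min = 431 min at €82.00/h.
Pay = (2400 × €41.00 + 431 × €82.00) ÷ 60 = €2229.03.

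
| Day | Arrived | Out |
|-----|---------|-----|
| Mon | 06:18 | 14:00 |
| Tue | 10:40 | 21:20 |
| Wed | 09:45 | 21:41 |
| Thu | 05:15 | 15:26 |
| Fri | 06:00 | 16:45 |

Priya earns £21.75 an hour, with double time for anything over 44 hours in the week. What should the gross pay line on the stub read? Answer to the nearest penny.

Mon: 06:18–14:00 = 7 h 42 min
Tue: 10:40–21:20 = 10 h 40 min
Wed: 09:45–21:41 = 11 h 56 min
Thu: 05:15–15:26 = 10 h 11 min
Fri: 06:00–16:45 = 10 h 45 min
Total worked: 51 h 14 min = 3074 min.
Regular 44 h 0 min = 2640 min at £21.75/h; overtime 7 h 14 min = 434 min at £43.50/h.
Pay = (2640 × £21.75 + 434 × £43.50) ÷ 60 = £1271.65.

£1271.65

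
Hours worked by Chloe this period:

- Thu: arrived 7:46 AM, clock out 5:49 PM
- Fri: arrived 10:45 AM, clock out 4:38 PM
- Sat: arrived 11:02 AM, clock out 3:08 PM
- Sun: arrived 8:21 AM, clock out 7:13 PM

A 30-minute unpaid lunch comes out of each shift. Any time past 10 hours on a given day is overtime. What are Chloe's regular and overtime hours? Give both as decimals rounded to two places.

Thu: 7:46 AM–5:49 PM = 10 h 3 min; less 30 min break → 9 h 33 min
Fri: 10:45 AM–4:38 PM = 5 h 53 min; less 30 min break → 5 h 23 min
Sat: 11:02 AM–3:08 PM = 4 h 6 min; less 30 min break → 3 h 36 min
Sun: 8:21 AM–7:13 PM = 10 h 52 min; less 30 min break → 10 h 22 min
Thu reg 9 h 33 min / OT 0 h 0 min; Fri reg 5 h 23 min / OT 0 h 0 min; Sat reg 3 h 36 min / OT 0 h 0 min; Sun reg 10 h 0 min / OT 0 h 22 min.
Totals: regular 28 h 32 min, overtime 0 h 22 min.

Regular 28.53 hours, overtime 0.37 hours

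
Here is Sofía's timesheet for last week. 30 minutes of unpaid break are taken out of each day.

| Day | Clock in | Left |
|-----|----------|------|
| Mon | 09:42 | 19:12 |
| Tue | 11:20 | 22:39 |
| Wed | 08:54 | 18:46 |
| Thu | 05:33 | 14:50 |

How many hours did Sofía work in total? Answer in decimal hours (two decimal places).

Mon: 09:42–19:12 = 9 h 30 min; less 30 min break → 9 h 0 min
Tue: 11:20–22:39 = 11 h 19 min; less 30 min break → 10 h 49 min
Wed: 08:54–18:46 = 9 h 52 min; less 30 min break → 9 h 22 min
Thu: 05:33–14:50 = 9 h 17 min; less 30 min break → 8 h 47 min
Total: 9 h 0 min + 10 h 49 min + 9 h 22 min + 8 h 47 min = 37 h 58 min.

37.97 hours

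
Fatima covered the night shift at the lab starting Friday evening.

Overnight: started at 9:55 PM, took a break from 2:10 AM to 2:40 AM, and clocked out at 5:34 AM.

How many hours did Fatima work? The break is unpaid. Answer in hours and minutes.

7 h 9 min

Overnight: 9:55 PM → midnight = 2 h 5 min; midnight → 5:34 AM = 5 h 34 min; span 7 h 39 min; less 30 min break → 7 h 9 min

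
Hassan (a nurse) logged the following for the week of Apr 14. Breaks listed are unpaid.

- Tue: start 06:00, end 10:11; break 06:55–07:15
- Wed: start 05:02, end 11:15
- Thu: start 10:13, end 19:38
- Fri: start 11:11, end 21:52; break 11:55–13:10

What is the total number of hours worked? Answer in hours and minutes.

28 h 55 min

Tue: 06:00–10:11 = 4 h 11 min; less 20 min break → 3 h 51 min
Wed: 05:02–11:15 = 6 h 13 min
Thu: 10:13–19:38 = 9 h 25 min
Fri: 11:11–21:52 = 10 h 41 min; less 75 min break → 9 h 26 min
Total: 3 h 51 min + 6 h 13 min + 9 h 25 min + 9 h 26 min = 28 h 55 min.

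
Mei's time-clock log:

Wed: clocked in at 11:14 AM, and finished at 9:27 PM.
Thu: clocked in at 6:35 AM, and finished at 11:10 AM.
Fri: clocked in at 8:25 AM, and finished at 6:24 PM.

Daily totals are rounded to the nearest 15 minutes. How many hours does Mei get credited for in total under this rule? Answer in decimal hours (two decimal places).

24.75 hours

Wed: 11:14 AM–9:27 PM = 10 h 13 min → rounds to 10 h 15 min
Thu: 6:35 AM–11:10 AM = 4 h 35 min → rounds to 4 h 30 min
Fri: 8:25 AM–6:24 PM = 9 h 59 min → rounds to 10 h 0 min
Total credited: 24 h 45 min.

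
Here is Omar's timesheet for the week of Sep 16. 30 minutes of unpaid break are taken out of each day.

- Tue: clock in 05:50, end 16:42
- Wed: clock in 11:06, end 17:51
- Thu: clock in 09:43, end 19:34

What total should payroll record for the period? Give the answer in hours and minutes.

Tue: 05:50–16:42 = 10 h 52 min; less 30 min break → 10 h 22 min
Wed: 11:06–17:51 = 6 h 45 min; less 30 min break → 6 h 15 min
Thu: 09:43–19:34 = 9 h 51 min; less 30 min break → 9 h 21 min
Total: 10 h 22 min + 6 h 15 min + 9 h 21 min = 25 h 58 min.

25 h 58 min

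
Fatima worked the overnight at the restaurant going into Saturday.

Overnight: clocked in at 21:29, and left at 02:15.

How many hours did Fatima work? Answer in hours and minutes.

Overnight: 21:29 → midnight = 2 h 31 min; midnight → 02:15 = 2 h 15 min; span 4 h 46 min

4 h 46 min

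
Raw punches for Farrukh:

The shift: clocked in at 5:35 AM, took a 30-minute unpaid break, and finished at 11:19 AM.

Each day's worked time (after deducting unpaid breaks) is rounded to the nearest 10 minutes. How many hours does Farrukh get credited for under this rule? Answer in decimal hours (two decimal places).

The shift: 5:35 AM–11:19 AM = 5 h 44 min − 30 min = 5 h 14 min → rounds to 5 h 10 min

5.17 hours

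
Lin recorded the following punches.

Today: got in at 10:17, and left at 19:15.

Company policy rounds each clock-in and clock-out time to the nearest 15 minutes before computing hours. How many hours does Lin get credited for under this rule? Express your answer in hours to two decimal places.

9.00 hours

Today: in 10:17→10:15, out 19:15→19:15; 9 h 0 min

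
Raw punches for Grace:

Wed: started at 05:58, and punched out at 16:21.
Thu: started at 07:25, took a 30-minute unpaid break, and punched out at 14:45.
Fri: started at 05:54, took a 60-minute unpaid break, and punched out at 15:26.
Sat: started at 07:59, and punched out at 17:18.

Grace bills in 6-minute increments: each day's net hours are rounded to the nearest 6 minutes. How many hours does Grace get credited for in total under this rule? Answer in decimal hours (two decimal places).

Wed: 05:58–16:21 = 10 h 23 min → rounds to 10 h 24 min
Thu: 07:25–14:45 = 7 h 20 min − 30 min = 6 h 50 min → rounds to 6 h 48 min
Fri: 05:54–15:26 = 9 h 32 min − 60 min = 8 h 32 min → rounds to 8 h 30 min
Sat: 07:59–17:18 = 9 h 19 min → rounds to 9 h 18 min
Total credited: 35 h 0 min.

35.00 hours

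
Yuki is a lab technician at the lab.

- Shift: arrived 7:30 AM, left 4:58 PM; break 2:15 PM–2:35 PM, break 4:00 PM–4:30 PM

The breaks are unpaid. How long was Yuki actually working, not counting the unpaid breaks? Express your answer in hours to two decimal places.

Shift: 7:30 AM–4:58 PM = 9 h 28 min; less 50 min break → 8 h 38 min

8.63 hours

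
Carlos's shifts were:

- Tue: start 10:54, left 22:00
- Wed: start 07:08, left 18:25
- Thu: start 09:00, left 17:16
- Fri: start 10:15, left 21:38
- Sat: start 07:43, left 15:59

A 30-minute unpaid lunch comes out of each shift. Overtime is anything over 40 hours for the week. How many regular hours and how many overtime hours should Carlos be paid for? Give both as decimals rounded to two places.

Tue: 10:54–22:00 = 11 h 6 min; less 30 min break → 10 h 36 min
Wed: 07:08–18:25 = 11 h 17 min; less 30 min break → 10 h 47 min
Thu: 09:00–17:16 = 8 h 16 min; less 30 min break → 7 h 46 min
Fri: 10:15–21:38 = 11 h 23 min; less 30 min break → 10 h 53 min
Sat: 07:43–15:59 = 8 h 16 min; less 30 min break → 7 h 46 min
Total worked: 47 h 48 min = 47.80 h.
Threshold 40 h → overtime 7 h 48 min, regular 40 h 0 min.

Regular 40.00 hours, overtime 7.80 hours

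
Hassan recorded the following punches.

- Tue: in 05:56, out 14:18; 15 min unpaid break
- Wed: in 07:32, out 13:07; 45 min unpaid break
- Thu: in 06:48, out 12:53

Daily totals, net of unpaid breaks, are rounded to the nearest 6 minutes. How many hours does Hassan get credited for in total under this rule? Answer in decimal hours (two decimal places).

Tue: 05:56–14:18 = 8 h 22 min − 15 min = 8 h 7 min → rounds to 8 h 6 min
Wed: 07:32–13:07 = 5 h 35 min − 45 min = 4 h 50 min → rounds to 4 h 48 min
Thu: 06:48–12:53 = 6 h 5 min → rounds to 6 h 6 min
Total credited: 19 h 0 min.

19.00 hours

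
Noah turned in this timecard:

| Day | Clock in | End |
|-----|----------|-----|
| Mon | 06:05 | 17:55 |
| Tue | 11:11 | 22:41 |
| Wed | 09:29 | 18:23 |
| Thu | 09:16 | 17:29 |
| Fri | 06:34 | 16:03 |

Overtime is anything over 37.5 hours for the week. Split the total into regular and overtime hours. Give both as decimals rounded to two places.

Mon: 06:05–17:55 = 11 h 50 min
Tue: 11:11–22:41 = 11 h 30 min
Wed: 09:29–18:23 = 8 h 54 min
Thu: 09:16–17:29 = 8 h 13 min
Fri: 06:34–16:03 = 9 h 29 min
Total worked: 49 h 56 min = 49.93 h.
Threshold 37.5 h → overtime 12 h 26 min, regular 37 h 30 min.

Regular 37.50 hours, overtime 12.43 hours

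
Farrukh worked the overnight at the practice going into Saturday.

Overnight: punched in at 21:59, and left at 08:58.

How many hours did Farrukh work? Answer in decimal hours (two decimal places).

Overnight: 21:59 → midnight = 2 h 1 min; midnight → 08:58 = 8 h 58 min; span 10 h 59 min

10.98 hours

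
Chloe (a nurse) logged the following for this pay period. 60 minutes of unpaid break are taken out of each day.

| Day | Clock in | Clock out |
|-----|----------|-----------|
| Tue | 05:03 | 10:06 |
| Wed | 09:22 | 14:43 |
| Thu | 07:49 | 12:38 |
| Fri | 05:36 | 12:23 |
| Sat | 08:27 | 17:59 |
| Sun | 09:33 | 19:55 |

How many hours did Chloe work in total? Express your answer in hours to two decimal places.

Tue: 05:03–10:06 = 5 h 3 min; less 60 min break → 4 h 3 min
Wed: 09:22–14:43 = 5 h 21 min; less 60 min break → 4 h 21 min
Thu: 07:49–12:38 = 4 h 49 min; less 60 min break → 3 h 49 min
Fri: 05:36–12:23 = 6 h 47 min; less 60 min break → 5 h 47 min
Sat: 08:27–17:59 = 9 h 32 min; less 60 min break → 8 h 32 min
Sun: 09:33–19:55 = 10 h 22 min; less 60 min break → 9 h 22 min
Total: 4 h 3 min + 4 h 21 min + 3 h 49 min + 5 h 47 min + 8 h 32 min + 9 h 22 min = 35 h 54 min.

35.90 hours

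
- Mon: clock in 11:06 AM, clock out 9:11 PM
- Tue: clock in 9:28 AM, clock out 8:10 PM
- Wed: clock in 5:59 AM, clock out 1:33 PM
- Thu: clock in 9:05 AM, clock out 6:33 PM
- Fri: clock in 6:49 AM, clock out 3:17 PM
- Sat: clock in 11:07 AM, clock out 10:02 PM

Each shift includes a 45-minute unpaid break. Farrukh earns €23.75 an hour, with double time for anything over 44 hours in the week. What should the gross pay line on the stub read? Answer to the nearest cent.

€1458.25

Mon: 11:06 AM–9:11 PM = 10 h 5 min; less 45 min break → 9 h 20 min
Tue: 9:28 AM–8:10 PM = 10 h 42 min; less 45 min break → 9 h 57 min
Wed: 5:59 AM–1:33 PM = 7 h 34 min; less 45 min break → 6 h 49 min
Thu: 9:05 AM–6:33 PM = 9 h 28 min; less 45 min break → 8 h 43 min
Fri: 6:49 AM–3:17 PM = 8 h 28 min; less 45 min break → 7 h 43 min
Sat: 11:07 AM–10:02 PM = 10 h 55 min; less 45 min break → 10 h 10 min
Total worked: 52 h 42 min = 3162 min.
Regular 44 h 0 min = 2640 min at €23.75/h; overtime 8 h 42 min = 522 min at €47.50/h.
Pay = (2640 × €23.75 + 522 × €47.50) ÷ 60 = €1458.25.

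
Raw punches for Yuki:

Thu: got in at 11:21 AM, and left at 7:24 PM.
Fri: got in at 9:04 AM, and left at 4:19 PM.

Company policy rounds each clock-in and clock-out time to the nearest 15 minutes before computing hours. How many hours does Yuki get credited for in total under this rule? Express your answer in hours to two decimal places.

Thu: in 11:21 AM→11:15 AM, out 7:24 PM→7:30 PM; 8 h 15 min
Fri: in 9:04 AM→9:00 AM, out 4:19 PM→4:15 PM; 7 h 15 min
Total credited: 15 h 30 min.

15.50 hours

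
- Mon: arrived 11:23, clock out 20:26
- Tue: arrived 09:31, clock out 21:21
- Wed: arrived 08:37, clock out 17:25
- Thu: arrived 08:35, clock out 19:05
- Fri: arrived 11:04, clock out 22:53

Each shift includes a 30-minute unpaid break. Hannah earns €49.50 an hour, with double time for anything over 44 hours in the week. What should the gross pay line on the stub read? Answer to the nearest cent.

€2722.50

Mon: 11:23–20:26 = 9 h 3 min; less 30 min break → 8 h 33 min
Tue: 09:31–21:21 = 11 h 50 min; less 30 min break → 11 h 20 min
Wed: 08:37–17:25 = 8 h 48 min; less 30 min break → 8 h 18 min
Thu: 08:35–19:05 = 10 h 30 min; less 30 min break → 10 h 0 min
Fri: 11:04–22:53 = 11 h 49 min; less 30 min break → 11 h 19 min
Total worked: 49 h 30 min = 2970 min.
Regular 44 h 0 min = 2640 min at €49.50/h; overtime 5 h 30 min = 330 min at €99.00/h.
Pay = (2640 × €49.50 + 330 × €99.00) ÷ 60 = €2722.50.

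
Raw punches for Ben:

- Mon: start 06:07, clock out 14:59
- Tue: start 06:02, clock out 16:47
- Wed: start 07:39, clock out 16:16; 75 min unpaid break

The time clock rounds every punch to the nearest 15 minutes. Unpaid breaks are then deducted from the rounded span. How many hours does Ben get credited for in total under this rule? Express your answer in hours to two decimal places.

Mon: in 06:07→06:00, out 14:59→15:00; 9 h 0 min
Tue: in 06:02→06:00, out 16:47→16:45; 10 h 45 min
Wed: in 07:39→07:45, out 16:16→16:15; 8 h 30 min − 75 min = 7 h 15 min
Total credited: 27 h 0 min.

27.00 hours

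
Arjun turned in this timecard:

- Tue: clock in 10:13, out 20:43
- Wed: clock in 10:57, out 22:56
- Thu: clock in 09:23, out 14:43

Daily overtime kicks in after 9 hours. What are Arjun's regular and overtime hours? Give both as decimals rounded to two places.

Tue: 10:13–20:43 = 10 h 30 min
Wed: 10:57–22:56 = 11 h 59 min
Thu: 09:23–14:43 = 5 h 20 min
Tue reg 9 h 0 min / OT 1 h 30 min; Wed reg 9 h 0 min / OT 2 h 59 min; Thu reg 5 h 20 min / OT 0 h 0 min.
Totals: regular 23 h 20 min, overtime 4 h 29 min.

Regular 23.33 hours, overtime 4.48 hours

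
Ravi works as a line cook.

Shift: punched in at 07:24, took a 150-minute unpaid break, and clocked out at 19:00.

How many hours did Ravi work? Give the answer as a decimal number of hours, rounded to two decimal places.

9.10 hours

Shift: 07:24–19:00 = 11 h 36 min; less 150 min break → 9 h 6 min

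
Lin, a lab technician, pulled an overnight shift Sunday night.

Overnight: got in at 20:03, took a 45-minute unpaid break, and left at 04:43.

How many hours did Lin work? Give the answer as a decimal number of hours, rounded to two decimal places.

7.92 hours

Overnight: 20:03 → midnight = 3 h 57 min; midnight → 04:43 = 4 h 43 min; span 8 h 40 min; less 45 min break → 7 h 55 min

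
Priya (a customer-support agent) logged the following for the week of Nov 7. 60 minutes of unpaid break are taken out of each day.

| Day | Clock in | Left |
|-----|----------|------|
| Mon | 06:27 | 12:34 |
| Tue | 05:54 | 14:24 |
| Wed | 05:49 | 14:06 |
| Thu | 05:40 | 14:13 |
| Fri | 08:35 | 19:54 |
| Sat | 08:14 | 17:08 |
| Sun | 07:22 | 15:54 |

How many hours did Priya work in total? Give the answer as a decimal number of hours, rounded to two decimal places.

53.20 hours

Mon: 06:27–12:34 = 6 h 7 min; less 60 min break → 5 h 7 min
Tue: 05:54–14:24 = 8 h 30 min; less 60 min break → 7 h 30 min
Wed: 05:49–14:06 = 8 h 17 min; less 60 min break → 7 h 17 min
Thu: 05:40–14:13 = 8 h 33 min; less 60 min break → 7 h 33 min
Fri: 08:35–19:54 = 11 h 19 min; less 60 min break → 10 h 19 min
Sat: 08:14–17:08 = 8 h 54 min; less 60 min break → 7 h 54 min
Sun: 07:22–15:54 = 8 h 32 min; less 60 min break → 7 h 32 min
Total: 5 h 7 min + 7 h 30 min + 7 h 17 min + 7 h 33 min + 10 h 19 min + 7 h 54 min + 7 h 32 min = 53 h 12 min.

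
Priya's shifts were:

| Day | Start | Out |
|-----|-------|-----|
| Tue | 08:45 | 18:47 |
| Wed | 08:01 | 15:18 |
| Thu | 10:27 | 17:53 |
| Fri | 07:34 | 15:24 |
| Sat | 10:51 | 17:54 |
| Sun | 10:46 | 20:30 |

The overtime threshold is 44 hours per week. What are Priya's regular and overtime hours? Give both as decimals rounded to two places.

Tue: 08:45–18:47 = 10 h 2 min
Wed: 08:01–15:18 = 7 h 17 min
Thu: 10:27–17:53 = 7 h 26 min
Fri: 07:34–15:24 = 7 h 50 min
Sat: 10:51–17:54 = 7 h 3 min
Sun: 10:46–20:30 = 9 h 44 min
Total worked: 49 h 22 min = 49.37 h.
Threshold 44 h → overtime 5 h 22 min, regular 44 h 0 min.

Regular 44.00 hours, overtime 5.37 hours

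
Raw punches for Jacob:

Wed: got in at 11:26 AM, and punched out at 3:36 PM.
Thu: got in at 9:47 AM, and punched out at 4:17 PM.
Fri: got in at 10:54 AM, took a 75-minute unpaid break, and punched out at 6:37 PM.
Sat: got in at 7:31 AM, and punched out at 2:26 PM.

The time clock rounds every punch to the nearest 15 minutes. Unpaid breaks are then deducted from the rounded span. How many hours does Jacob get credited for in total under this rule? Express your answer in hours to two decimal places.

23.75 hours

Wed: in 11:26 AM→11:30 AM, out 3:36 PM→3:30 PM; 4 h 0 min
Thu: in 9:47 AM→9:45 AM, out 4:17 PM→4:15 PM; 6 h 30 min
Fri: in 10:54 AM→11:00 AM, out 6:37 PM→6:30 PM; 7 h 30 min − 75 min = 6 h 15 min
Sat: in 7:31 AM→7:30 AM, out 2:26 PM→2:30 PM; 7 h 0 min
Total credited: 23 h 45 min.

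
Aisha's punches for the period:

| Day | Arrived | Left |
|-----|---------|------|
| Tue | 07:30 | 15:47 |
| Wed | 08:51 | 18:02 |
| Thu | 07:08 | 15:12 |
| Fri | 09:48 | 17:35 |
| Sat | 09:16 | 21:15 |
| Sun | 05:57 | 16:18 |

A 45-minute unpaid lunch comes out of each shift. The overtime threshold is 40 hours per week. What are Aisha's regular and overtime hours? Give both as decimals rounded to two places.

Regular 40.00 hours, overtime 11.15 hours

Tue: 07:30–15:47 = 8 h 17 min; less 45 min break → 7 h 32 min
Wed: 08:51–18:02 = 9 h 11 min; less 45 min break → 8 h 26 min
Thu: 07:08–15:12 = 8 h 4 min; less 45 min break → 7 h 19 min
Fri: 09:48–17:35 = 7 h 47 min; less 45 min break → 7 h 2 min
Sat: 09:16–21:15 = 11 h 59 min; less 45 min break → 11 h 14 min
Sun: 05:57–16:18 = 10 h 21 min; less 45 min break → 9 h 36 min
Total worked: 51 h 9 min = 51.15 h.
Threshold 40 h → overtime 11 h 9 min, regular 40 h 0 min.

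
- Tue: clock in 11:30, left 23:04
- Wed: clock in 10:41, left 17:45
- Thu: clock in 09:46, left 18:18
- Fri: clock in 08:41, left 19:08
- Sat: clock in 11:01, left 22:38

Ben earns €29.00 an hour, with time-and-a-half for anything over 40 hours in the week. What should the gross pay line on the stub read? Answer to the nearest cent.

Tue: 11:30–23:04 = 11 h 34 min
Wed: 10:41–17:45 = 7 h 4 min
Thu: 09:46–18:18 = 8 h 32 min
Fri: 08:41–19:08 = 10 h 27 min
Sat: 11:01–22:38 = 11 h 37 min
Total worked: 49 h 14 min = 2954 min.
Regular 40 h 0 min = 2400 min at €29.00/h; overtime 9 h 14 min = 554 min at €43.50/h.
Pay = (2400 × €29.00 + 554 × €43.50) ÷ 60 = €1561.65.

€1561.65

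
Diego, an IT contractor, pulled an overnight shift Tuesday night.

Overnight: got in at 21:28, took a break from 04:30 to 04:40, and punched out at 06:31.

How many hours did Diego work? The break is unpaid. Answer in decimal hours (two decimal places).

8.88 hours

Overnight: 21:28 → midnight = 2 h 32 min; midnight → 06:31 = 6 h 31 min; span 9 h 3 min; less 10 min break → 8 h 53 min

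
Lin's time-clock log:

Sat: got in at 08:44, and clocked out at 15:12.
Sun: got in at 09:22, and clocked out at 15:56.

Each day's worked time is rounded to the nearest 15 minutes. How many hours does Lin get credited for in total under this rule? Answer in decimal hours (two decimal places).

13.00 hours

Sat: 08:44–15:12 = 6 h 28 min → rounds to 6 h 30 min
Sun: 09:22–15:56 = 6 h 34 min → rounds to 6 h 30 min
Total credited: 13 h 0 min.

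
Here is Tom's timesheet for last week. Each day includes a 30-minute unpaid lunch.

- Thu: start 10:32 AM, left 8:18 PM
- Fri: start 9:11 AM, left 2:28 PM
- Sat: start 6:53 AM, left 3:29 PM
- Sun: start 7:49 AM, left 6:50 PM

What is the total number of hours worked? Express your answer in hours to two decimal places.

32.67 hours

Thu: 10:32 AM–8:18 PM = 9 h 46 min; less 30 min break → 9 h 16 min
Fri: 9:11 AM–2:28 PM = 5 h 17 min; less 30 min break → 4 h 47 min
Sat: 6:53 AM–3:29 PM = 8 h 36 min; less 30 min break → 8 h 6 min
Sun: 7:49 AM–6:50 PM = 11 h 1 min; less 30 min break → 10 h 31 min
Total: 9 h 16 min + 4 h 47 min + 8 h 6 min + 10 h 31 min = 32 h 40 min.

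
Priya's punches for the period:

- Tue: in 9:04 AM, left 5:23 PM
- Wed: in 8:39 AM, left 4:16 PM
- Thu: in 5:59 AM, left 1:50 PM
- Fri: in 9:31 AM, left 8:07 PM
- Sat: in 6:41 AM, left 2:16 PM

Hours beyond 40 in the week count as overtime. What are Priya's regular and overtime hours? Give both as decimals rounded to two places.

Regular 40.00 hours, overtime 1.97 hours

Tue: 9:04 AM–5:23 PM = 8 h 19 min
Wed: 8:39 AM–4:16 PM = 7 h 37 min
Thu: 5:59 AM–1:50 PM = 7 h 51 min
Fri: 9:31 AM–8:07 PM = 10 h 36 min
Sat: 6:41 AM–2:16 PM = 7 h 35 min
Total worked: 41 h 58 min = 41.97 h.
Threshold 40 h → overtime 1 h 58 min, regular 40 h 0 min.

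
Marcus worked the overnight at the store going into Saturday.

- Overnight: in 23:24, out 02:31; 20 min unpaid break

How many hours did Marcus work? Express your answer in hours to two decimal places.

Overnight: 23:24 → midnight = 0 h 36 min; midnight → 02:31 = 2 h 31 min; span 3 h 7 min; less 20 min break → 2 h 47 min

2.78 hours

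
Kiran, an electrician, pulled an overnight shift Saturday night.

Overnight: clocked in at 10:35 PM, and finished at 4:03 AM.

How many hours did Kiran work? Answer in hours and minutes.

5 h 28 min

Overnight: 10:35 PM → midnight = 1 h 25 min; midnight → 4:03 AM = 4 h 3 min; span 5 h 28 min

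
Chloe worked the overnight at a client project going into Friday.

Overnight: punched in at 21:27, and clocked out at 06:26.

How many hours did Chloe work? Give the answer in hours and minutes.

Overnight: 21:27 → midnight = 2 h 33 min; midnight → 06:26 = 6 h 26 min; span 8 h 59 min

8 h 59 min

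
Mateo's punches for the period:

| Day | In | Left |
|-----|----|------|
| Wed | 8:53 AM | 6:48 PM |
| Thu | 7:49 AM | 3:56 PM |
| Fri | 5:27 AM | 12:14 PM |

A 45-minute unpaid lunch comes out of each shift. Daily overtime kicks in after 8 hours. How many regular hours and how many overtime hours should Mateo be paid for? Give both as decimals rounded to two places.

Wed: 8:53 AM–6:48 PM = 9 h 55 min; less 45 min break → 9 h 10 min
Thu: 7:49 AM–3:56 PM = 8 h 7 min; less 45 min break → 7 h 22 min
Fri: 5:27 AM–12:14 PM = 6 h 47 min; less 45 min break → 6 h 2 min
Wed reg 8 h 0 min / OT 1 h 10 min; Thu reg 7 h 22 min / OT 0 h 0 min; Fri reg 6 h 2 min / OT 0 h 0 min.
Totals: regular 21 h 24 min, overtime 1 h 10 min.

Regular 21.40 hours, overtime 1.17 hours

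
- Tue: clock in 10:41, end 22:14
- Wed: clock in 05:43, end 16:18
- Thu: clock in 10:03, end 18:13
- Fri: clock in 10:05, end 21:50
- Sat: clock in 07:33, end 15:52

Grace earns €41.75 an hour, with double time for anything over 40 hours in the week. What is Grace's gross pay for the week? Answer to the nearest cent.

€2535.62

Tue: 10:41–22:14 = 11 h 33 min
Wed: 05:43–16:18 = 10 h 35 min
Thu: 10:03–18:13 = 8 h 10 min
Fri: 10:05–21:50 = 11 h 45 min
Sat: 07:33–15:52 = 8 h 19 min
Total worked: 50 h 22 min = 3022 min.
Regular 40 h 0 min = 2400 min at €41.75/h; overtime 10 h 22 min = 622 min at €83.50/h.
Pay = (2400 × €41.75 + 622 × €83.50) ÷ 60 = €2535.62.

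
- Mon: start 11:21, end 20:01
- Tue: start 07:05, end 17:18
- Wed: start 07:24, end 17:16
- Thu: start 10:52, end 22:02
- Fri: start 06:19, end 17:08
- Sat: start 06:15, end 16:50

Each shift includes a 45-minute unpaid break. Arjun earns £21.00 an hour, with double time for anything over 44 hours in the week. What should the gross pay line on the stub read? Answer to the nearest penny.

£1462.30

Mon: 11:21–20:01 = 8 h 40 min; less 45 min break → 7 h 55 min
Tue: 07:05–17:18 = 10 h 13 min; less 45 min break → 9 h 28 min
Wed: 07:24–17:16 = 9 h 52 min; less 45 min break → 9 h 7 min
Thu: 10:52–22:02 = 11 h 10 min; less 45 min break → 10 h 25 min
Fri: 06:19–17:08 = 10 h 49 min; less 45 min break → 10 h 4 min
Sat: 06:15–16:50 = 10 h 35 min; less 45 min break → 9 h 50 min
Total worked: 56 h 49 min = 3409 min.
Regular 44 h 0 min = 2640 min at £21.00/h; overtime 12 h 49 min = 769 min at £42.00/h.
Pay = (2640 × £21.00 + 769 × £42.00) ÷ 60 = £1462.30.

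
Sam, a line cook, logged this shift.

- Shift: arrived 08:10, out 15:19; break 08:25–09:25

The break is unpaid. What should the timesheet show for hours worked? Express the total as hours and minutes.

Shift: 08:10–15:19 = 7 h 9 min; less 60 min break → 6 h 9 min

6 h 9 min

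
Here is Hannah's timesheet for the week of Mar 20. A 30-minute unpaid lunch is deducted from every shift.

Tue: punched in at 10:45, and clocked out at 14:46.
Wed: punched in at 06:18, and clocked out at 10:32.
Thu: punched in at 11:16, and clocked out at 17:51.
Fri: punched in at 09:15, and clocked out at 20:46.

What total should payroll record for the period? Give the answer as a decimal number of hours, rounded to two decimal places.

Tue: 10:45–14:46 = 4 h 1 min; less 30 min break → 3 h 31 min
Wed: 06:18–10:32 = 4 h 14 min; less 30 min break → 3 h 44 min
Thu: 11:16–17:51 = 6 h 35 min; less 30 min break → 6 h 5 min
Fri: 09:15–20:46 = 11 h 31 min; less 30 min break → 11 h 1 min
Total: 3 h 31 min + 3 h 44 min + 6 h 5 min + 11 h 1 min = 24 h 21 min.

24.35 hours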